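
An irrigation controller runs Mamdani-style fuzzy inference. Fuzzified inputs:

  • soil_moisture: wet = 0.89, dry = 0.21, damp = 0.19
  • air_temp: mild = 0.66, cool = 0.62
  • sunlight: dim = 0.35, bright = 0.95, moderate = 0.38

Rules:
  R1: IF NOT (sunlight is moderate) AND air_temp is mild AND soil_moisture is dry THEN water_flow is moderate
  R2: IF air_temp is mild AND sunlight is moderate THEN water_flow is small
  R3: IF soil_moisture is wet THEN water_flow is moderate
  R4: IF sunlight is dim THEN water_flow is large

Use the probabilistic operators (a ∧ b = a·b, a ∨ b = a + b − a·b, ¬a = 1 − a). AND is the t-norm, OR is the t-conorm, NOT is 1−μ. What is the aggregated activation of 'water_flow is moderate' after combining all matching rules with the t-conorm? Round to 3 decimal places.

R1: ¬moderate=1−0.38=0.62, mild=0.66, dry=0.21; AND[a·b] → w = 0.0859
R2: mild=0.66, moderate=0.38; AND[a·b] → w = 0.2508
R3: wet=0.89 → w = 0.8900
R4: dim=0.35 → w = 0.3500
Rules with consequent 'moderate': {R1, R3} → strengths 0.0859, 0.8900
Aggregate via t-conorm [a + b − a·b]: 0.8995

0.899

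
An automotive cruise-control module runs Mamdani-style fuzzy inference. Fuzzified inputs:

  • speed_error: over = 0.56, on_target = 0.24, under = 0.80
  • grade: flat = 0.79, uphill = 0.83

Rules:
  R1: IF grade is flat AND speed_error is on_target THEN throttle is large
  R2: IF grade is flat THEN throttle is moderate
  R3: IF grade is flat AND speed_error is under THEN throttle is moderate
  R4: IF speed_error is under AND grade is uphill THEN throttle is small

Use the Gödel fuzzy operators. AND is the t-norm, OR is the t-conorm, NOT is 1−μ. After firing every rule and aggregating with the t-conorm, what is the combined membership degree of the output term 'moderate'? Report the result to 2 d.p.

0.79

R1: flat=0.79, on_target=0.24; AND[min(a, b)] → w = 0.24
R2: flat=0.79 → w = 0.79
R3: flat=0.79, under=0.80; AND[min(a, b)] → w = 0.79
R4: under=0.80, uphill=0.83; AND[min(a, b)] → w = 0.80
Rules with consequent 'moderate': {R2, R3} → strengths 0.79, 0.79
Aggregate via t-conorm [max(a, b)]: 0.79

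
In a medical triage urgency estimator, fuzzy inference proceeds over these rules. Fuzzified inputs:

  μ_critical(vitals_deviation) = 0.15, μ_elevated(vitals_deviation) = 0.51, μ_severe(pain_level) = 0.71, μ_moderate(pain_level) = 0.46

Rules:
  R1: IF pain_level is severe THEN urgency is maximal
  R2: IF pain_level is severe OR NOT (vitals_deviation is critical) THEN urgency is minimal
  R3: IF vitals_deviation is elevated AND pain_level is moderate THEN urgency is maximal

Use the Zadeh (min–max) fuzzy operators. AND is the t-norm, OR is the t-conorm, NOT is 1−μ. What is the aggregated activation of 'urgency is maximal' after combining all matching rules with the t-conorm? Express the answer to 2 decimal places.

R1: severe=0.71 → w = 0.71
R2: severe=0.71, ¬critical=1−0.15=0.85; OR[max(a, b)] → w = 0.85
R3: elevated=0.51, moderate=0.46; AND[min(a, b)] → w = 0.46
Rules with consequent 'maximal': {R1, R3} → strengths 0.71, 0.46
Aggregate via t-conorm [max(a, b)]: 0.71

0.71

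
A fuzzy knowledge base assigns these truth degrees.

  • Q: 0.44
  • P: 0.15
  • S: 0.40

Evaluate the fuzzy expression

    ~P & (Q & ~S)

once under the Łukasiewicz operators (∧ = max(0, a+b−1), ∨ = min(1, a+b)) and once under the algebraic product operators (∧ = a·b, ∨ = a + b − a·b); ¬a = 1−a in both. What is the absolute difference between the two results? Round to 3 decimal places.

Under Łukasiewicz:
  ~P = 1 − 0.15 = 0.85
  ~S = 1 − 0.40 = 0.60
  Q & ~S = max(0, a+b−1) on (0.44, 0.60) = 0.04
  ~P & (Q & ~S) = max(0, a+b−1) on (0.85, 0.04) = 0.00
  → value = 0.0000
Under algebraic product:
  ~P = 1 − 0.1500 = 0.8500
  ~S = 1 − 0.4000 = 0.6000
  Q & ~S = a·b on (0.4400, 0.6000) = 0.2640
  ~P & (Q & ~S) = a·b on (0.8500, 0.2640) = 0.2244
  → value = 0.2244
|0.0000 − 0.2244| = 0.224

0.224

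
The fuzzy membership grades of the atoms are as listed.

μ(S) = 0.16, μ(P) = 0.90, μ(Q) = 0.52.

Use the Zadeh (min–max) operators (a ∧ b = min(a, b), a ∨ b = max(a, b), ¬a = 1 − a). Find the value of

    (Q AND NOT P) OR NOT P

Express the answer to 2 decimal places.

NOT P = 1 − 0.90 = 0.10
Q AND NOT P = min(a, b) on (0.52, 0.10) = 0.10
NOT P = 1 − 0.90 = 0.10
(Q AND NOT P) OR NOT P = max(a, b) on (0.10, 0.10) = 0.10

0.10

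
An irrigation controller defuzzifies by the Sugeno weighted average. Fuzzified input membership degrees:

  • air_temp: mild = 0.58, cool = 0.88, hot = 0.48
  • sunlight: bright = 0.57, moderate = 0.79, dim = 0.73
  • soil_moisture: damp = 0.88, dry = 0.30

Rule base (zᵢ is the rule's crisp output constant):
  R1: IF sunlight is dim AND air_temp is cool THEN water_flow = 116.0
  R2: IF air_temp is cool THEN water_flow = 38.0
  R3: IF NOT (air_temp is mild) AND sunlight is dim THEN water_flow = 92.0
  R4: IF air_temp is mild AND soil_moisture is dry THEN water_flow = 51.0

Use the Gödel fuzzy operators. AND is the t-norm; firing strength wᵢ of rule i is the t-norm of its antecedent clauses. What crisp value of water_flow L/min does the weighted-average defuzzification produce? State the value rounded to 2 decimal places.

R1 (z=116.0): dim=0.73, cool=0.88; AND[min(a, b)] → w = 0.73
R2 (z=38.0): cool=0.88 → w = 0.88
R3 (z=92.0): ¬mild=1−0.58=0.42, dim=0.73; AND[min(a, b)] → w = 0.42
R4 (z=51.0): mild=0.58, dry=0.30; AND[min(a, b)] → w = 0.30
Weighted average = (0.73·116.0 + 0.88·38.0 + 0.42·92.0 + 0.30·51.0) / (0.73 + 0.88 + 0.42 + 0.30)
  = 172.0600 / 2.3300 = 73.85

73.85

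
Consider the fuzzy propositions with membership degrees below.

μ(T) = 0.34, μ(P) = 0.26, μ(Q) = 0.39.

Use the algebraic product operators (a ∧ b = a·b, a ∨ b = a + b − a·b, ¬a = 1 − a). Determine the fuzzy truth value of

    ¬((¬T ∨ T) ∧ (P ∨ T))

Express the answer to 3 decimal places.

0.603

¬T = 1 − 0.3400 = 0.6600
¬T ∨ T = a + b − a·b on (0.6600, 0.3400) = 0.7756
P ∨ T = a + b − a·b on (0.2600, 0.3400) = 0.5116
(¬T ∨ T) ∧ (P ∨ T) = a·b on (0.7756, 0.5116) = 0.3968
¬((¬T ∨ T) ∧ (P ∨ T)) = 1 − 0.3968 = 0.6032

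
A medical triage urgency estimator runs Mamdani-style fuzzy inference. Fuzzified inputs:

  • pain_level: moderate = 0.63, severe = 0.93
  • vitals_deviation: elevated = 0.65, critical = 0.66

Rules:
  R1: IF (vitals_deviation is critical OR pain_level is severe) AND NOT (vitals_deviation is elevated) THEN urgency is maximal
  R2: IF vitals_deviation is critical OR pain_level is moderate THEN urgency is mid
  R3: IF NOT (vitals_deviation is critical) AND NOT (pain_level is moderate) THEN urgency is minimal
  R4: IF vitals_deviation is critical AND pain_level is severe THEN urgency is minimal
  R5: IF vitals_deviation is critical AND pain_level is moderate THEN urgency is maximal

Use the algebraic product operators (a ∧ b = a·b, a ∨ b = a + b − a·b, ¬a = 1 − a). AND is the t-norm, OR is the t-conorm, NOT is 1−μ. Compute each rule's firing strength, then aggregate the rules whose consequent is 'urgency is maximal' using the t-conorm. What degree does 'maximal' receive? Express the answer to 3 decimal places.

0.615

R1: (critical=0.66 OR severe=0.93) = 0.9762; AND[a·b] with ¬elevated=1−0.65=0.35 → w = 0.3417
R2: critical=0.66, moderate=0.63; OR[a + b − a·b] → w = 0.8742
R3: ¬critical=1−0.66=0.34, ¬moderate=1−0.63=0.37; AND[a·b] → w = 0.1258
R4: critical=0.66, severe=0.93; AND[a·b] → w = 0.6138
R5: critical=0.66, moderate=0.63; AND[a·b] → w = 0.4158
Rules with consequent 'maximal': {R1, R5} → strengths 0.3417, 0.4158
Aggregate via t-conorm [a + b − a·b]: 0.6154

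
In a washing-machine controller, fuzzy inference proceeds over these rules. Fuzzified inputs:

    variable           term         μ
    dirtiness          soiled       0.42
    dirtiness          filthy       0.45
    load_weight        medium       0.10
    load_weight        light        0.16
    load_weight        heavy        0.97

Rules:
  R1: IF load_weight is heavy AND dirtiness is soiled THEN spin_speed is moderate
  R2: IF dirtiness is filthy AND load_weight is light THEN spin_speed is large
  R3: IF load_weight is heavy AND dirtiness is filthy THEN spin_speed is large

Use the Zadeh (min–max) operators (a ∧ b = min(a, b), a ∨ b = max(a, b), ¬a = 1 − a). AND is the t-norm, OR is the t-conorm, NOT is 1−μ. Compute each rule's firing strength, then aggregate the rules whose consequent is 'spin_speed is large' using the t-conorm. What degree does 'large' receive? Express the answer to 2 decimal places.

R1: heavy=0.97, soiled=0.42; AND[min(a, b)] → w = 0.42
R2: filthy=0.45, light=0.16; AND[min(a, b)] → w = 0.16
R3: heavy=0.97, filthy=0.45; AND[min(a, b)] → w = 0.45
Rules with consequent 'large': {R2, R3} → strengths 0.16, 0.45
Aggregate via t-conorm [max(a, b)]: 0.45

0.45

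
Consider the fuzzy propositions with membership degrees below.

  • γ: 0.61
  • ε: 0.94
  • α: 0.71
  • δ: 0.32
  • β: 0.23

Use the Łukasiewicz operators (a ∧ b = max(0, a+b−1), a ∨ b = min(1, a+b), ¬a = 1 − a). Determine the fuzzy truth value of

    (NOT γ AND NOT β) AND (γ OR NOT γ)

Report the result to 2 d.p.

NOT γ = 1 − 0.61 = 0.39
NOT β = 1 − 0.23 = 0.77
NOT γ AND NOT β = max(0, a+b−1) on (0.39, 0.77) = 0.16
NOT γ = 1 − 0.61 = 0.39
γ OR NOT γ = min(1, a+b) on (0.61, 0.39) = 1.00
(NOT γ AND NOT β) AND (γ OR NOT γ) = max(0, a+b−1) on (0.16, 1.00) = 0.16

0.16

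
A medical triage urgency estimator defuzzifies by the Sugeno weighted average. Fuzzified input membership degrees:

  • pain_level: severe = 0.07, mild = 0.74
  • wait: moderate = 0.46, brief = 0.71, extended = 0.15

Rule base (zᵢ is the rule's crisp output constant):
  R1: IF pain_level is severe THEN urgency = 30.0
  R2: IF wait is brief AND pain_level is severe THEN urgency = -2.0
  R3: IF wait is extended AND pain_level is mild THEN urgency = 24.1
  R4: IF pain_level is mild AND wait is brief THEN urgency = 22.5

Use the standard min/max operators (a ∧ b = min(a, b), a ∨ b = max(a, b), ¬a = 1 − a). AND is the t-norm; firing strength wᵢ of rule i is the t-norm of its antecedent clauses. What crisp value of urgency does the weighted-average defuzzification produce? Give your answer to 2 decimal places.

R1 (z=30.0): severe=0.07 → w = 0.07
R2 (z=-2.0): brief=0.71, severe=0.07; AND[min(a, b)] → w = 0.07
R3 (z=24.1): extended=0.15, mild=0.74; AND[min(a, b)] → w = 0.15
R4 (z=22.5): mild=0.74, brief=0.71; AND[min(a, b)] → w = 0.71
Weighted average = (0.07·30.0 + 0.07·-2.0 + 0.15·24.1 + 0.71·22.5) / (0.07 + 0.07 + 0.15 + 0.71)
  = 21.5500 / 1.0000 = 21.55

21.55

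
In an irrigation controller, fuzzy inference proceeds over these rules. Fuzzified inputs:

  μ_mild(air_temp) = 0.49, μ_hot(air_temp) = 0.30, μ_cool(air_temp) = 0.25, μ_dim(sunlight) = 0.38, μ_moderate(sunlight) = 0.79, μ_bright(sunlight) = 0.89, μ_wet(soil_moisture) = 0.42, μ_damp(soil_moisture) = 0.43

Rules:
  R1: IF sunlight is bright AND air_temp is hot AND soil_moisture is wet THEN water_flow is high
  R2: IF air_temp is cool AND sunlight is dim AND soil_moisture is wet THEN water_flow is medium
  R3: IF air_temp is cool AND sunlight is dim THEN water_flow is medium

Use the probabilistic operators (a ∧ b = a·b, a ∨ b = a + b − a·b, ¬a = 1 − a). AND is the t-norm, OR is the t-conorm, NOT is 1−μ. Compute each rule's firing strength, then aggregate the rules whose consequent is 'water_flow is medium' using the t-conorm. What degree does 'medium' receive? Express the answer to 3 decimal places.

0.131

R1: bright=0.89, hot=0.30, wet=0.42; AND[a·b] → w = 0.1121
R2: cool=0.25, dim=0.38, wet=0.42; AND[a·b] → w = 0.0399
R3: cool=0.25, dim=0.38; AND[a·b] → w = 0.0950
Rules with consequent 'medium': {R2, R3} → strengths 0.0399, 0.0950
Aggregate via t-conorm [a + b − a·b]: 0.1311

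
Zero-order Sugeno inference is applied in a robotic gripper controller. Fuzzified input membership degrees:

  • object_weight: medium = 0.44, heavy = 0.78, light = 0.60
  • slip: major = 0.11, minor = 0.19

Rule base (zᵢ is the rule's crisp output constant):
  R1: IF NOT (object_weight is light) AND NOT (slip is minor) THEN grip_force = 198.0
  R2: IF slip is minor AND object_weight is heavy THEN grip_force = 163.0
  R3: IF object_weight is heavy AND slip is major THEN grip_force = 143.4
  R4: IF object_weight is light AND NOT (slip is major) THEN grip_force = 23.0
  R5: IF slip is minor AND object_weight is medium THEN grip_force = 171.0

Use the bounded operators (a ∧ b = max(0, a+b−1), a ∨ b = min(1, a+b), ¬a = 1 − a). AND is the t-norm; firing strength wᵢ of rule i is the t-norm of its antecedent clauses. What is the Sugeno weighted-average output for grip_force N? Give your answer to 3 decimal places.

R1 (z=198.0): ¬light=1−0.60=0.40, ¬minor=1−0.19=0.81; AND[max(0, a+b−1)] → w = 0.21
R2 (z=163.0): minor=0.19, heavy=0.78; AND[max(0, a+b−1)] → w = 0.00
R3 (z=143.4): heavy=0.78, major=0.11; AND[max(0, a+b−1)] → w = 0.00
R4 (z=23.0): light=0.60, ¬major=1−0.11=0.89; AND[max(0, a+b−1)] → w = 0.49
R5 (z=171.0): minor=0.19, medium=0.44; AND[max(0, a+b−1)] → w = 0.00
Weighted average = (0.21·198.0 + 0.00·163.0 + 0.00·143.4 + 0.49·23.0 + 0.00·171.0) / (0.21 + 0.00 + 0.00 + 0.49 + 0.00)
  = 52.8500 / 0.7000 = 75.500

75.500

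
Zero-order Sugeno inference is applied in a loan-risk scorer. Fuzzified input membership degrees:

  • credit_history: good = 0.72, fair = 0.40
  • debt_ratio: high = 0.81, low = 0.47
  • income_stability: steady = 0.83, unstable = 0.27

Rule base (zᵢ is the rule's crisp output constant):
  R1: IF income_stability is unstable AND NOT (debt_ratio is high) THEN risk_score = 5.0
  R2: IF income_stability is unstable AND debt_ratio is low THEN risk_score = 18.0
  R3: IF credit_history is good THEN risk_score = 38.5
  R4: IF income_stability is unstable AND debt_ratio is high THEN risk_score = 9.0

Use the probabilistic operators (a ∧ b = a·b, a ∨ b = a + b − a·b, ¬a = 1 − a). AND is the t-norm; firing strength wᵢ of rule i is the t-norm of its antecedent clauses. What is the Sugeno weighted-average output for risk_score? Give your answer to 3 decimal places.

28.856

R1 (z=5.0): unstable=0.27, ¬high=1−0.81=0.19; AND[a·b] → w = 0.0513
R2 (z=18.0): unstable=0.27, low=0.47; AND[a·b] → w = 0.1269
R3 (z=38.5): good=0.72 → w = 0.7200
R4 (z=9.0): unstable=0.27, high=0.81; AND[a·b] → w = 0.2187
Weighted average = (0.0513·5.0 + 0.1269·18.0 + 0.7200·38.5 + 0.2187·9.0) / (0.0513 + 0.1269 + 0.7200 + 0.2187)
  = 32.2290 / 1.1169 = 28.856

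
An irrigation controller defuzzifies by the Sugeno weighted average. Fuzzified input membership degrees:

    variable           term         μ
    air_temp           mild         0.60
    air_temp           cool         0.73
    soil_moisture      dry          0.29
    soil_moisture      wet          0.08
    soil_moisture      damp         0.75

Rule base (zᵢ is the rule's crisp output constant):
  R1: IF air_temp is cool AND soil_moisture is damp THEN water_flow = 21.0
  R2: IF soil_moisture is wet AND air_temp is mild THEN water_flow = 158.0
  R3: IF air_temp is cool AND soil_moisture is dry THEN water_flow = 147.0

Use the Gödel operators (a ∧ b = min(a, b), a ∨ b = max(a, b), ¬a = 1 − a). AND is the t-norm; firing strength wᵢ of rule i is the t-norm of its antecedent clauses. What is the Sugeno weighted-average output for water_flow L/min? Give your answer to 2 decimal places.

R1 (z=21.0): cool=0.73, damp=0.75; AND[min(a, b)] → w = 0.73
R2 (z=158.0): wet=0.08, mild=0.60; AND[min(a, b)] → w = 0.08
R3 (z=147.0): cool=0.73, dry=0.29; AND[min(a, b)] → w = 0.29
Weighted average = (0.73·21.0 + 0.08·158.0 + 0.29·147.0) / (0.73 + 0.08 + 0.29)
  = 70.6000 / 1.1000 = 64.18

64.18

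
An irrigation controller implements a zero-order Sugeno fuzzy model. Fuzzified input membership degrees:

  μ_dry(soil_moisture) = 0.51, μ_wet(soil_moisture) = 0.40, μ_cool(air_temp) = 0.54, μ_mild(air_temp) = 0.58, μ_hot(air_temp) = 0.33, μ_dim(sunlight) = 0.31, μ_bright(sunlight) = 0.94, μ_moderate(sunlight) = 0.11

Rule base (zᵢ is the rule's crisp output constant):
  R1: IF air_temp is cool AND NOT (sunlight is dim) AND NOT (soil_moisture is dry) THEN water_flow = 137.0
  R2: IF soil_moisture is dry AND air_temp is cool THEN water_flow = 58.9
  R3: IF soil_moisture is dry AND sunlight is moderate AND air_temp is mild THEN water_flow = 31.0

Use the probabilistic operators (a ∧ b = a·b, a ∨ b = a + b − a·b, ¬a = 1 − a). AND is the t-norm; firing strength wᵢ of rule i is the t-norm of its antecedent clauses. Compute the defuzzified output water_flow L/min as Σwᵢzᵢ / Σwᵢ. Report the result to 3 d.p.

86.119

R1 (z=137.0): cool=0.54, ¬dim=1−0.31=0.69, ¬dry=1−0.51=0.49; AND[a·b] → w = 0.1826
R2 (z=58.9): dry=0.51, cool=0.54; AND[a·b] → w = 0.2754
R3 (z=31.0): dry=0.51, moderate=0.11, mild=0.58; AND[a·b] → w = 0.0325
Weighted average = (0.1826·137.0 + 0.2754·58.9 + 0.0325·31.0) / (0.1826 + 0.2754 + 0.0325)
  = 42.2424 / 0.4905 = 86.119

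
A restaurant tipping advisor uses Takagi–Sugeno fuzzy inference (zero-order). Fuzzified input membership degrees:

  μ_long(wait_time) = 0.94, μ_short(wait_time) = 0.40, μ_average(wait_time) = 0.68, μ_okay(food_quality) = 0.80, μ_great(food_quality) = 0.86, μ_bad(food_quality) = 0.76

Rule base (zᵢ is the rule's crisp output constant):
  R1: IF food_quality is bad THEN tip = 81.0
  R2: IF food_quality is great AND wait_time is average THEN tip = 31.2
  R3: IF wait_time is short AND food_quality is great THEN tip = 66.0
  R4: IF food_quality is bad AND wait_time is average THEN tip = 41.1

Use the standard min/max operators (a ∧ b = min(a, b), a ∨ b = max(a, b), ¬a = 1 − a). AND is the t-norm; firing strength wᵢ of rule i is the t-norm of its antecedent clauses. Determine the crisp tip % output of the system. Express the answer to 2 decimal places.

54.41

R1 (z=81.0): bad=0.76 → w = 0.76
R2 (z=31.2): great=0.86, average=0.68; AND[min(a, b)] → w = 0.68
R3 (z=66.0): short=0.40, great=0.86; AND[min(a, b)] → w = 0.40
R4 (z=41.1): bad=0.76, average=0.68; AND[min(a, b)] → w = 0.68
Weighted average = (0.76·81.0 + 0.68·31.2 + 0.40·66.0 + 0.68·41.1) / (0.76 + 0.68 + 0.40 + 0.68)
  = 137.1240 / 2.5200 = 54.41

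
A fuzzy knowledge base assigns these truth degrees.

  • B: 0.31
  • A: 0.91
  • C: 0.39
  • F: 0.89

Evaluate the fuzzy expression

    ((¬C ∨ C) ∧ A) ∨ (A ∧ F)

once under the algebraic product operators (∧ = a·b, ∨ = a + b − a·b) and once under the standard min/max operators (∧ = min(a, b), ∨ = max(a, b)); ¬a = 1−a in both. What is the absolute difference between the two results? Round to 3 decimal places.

0.052

Under algebraic product:
  ¬C = 1 − 0.3900 = 0.6100
  ¬C ∨ C = a + b − a·b on (0.6100, 0.3900) = 0.7621
  (¬C ∨ C) ∧ A = a·b on (0.7621, 0.9100) = 0.6935
  A ∧ F = a·b on (0.9100, 0.8900) = 0.8099
  ((¬C ∨ C) ∧ A) ∨ (A ∧ F) = a + b − a·b on (0.6935, 0.8099) = 0.9417
  → value = 0.9417
Under standard min/max:
  ¬C = 1 − 0.39 = 0.61
  ¬C ∨ C = max(a, b) on (0.61, 0.39) = 0.61
  (¬C ∨ C) ∧ A = min(a, b) on (0.61, 0.91) = 0.61
  A ∧ F = min(a, b) on (0.91, 0.89) = 0.89
  ((¬C ∨ C) ∧ A) ∨ (A ∧ F) = max(a, b) on (0.61, 0.89) = 0.89
  → value = 0.8900
|0.9417 − 0.8900| = 0.052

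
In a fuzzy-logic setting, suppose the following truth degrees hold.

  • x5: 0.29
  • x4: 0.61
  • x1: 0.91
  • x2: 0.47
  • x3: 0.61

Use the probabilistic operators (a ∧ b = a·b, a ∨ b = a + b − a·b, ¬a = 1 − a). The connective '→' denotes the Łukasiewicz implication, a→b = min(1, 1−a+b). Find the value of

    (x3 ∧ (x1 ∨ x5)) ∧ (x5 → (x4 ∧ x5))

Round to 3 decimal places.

0.506

x1 ∨ x5 = a + b − a·b on (0.9100, 0.2900) = 0.9361
x3 ∧ (x1 ∨ x5) = a·b on (0.6100, 0.9361) = 0.5710
x4 ∧ x5 = a·b on (0.6100, 0.2900) = 0.1769
x5 → (x4 ∧ x5)  [Łukasiewicz: min(1, 1−a+b)] with a=0.2900, b=0.1769 → 0.8869
(x3 ∧ (x1 ∨ x5)) ∧ (x5 → (x4 ∧ x5)) = a·b on (0.5710, 0.8869) = 0.5064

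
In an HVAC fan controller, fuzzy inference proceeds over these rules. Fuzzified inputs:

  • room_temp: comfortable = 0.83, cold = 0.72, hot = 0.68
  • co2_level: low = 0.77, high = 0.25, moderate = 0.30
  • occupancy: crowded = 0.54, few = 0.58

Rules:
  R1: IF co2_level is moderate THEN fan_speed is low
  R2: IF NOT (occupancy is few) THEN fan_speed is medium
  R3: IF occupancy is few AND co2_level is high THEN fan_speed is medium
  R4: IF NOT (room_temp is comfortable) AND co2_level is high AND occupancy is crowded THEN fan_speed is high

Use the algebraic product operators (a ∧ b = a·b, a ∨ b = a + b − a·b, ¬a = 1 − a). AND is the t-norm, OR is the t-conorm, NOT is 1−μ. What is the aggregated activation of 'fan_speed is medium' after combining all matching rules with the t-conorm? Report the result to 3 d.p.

0.504

R1: moderate=0.30 → w = 0.3000
R2: ¬few=1−0.58=0.42 → w = 0.4200
R3: few=0.58, high=0.25; AND[a·b] → w = 0.1450
R4: ¬comfortable=1−0.83=0.17, high=0.25, crowded=0.54; AND[a·b] → w = 0.0230
Rules with consequent 'medium': {R2, R3} → strengths 0.4200, 0.1450
Aggregate via t-conorm [a + b − a·b]: 0.5041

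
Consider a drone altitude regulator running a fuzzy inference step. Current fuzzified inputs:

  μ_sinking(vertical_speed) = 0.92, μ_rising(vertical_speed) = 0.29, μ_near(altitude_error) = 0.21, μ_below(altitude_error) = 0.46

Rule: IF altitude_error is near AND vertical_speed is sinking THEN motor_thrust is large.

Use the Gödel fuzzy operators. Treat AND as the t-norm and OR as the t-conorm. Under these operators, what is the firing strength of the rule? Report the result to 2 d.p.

firing strength: near=0.21, sinking=0.92; AND[min(a, b)] → w = 0.21

0.21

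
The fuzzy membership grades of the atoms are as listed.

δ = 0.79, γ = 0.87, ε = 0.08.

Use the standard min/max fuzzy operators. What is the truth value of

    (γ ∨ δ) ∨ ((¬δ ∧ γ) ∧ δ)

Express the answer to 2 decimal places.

γ ∨ δ = max(a, b) on (0.87, 0.79) = 0.87
¬δ = 1 − 0.79 = 0.21
¬δ ∧ γ = min(a, b) on (0.21, 0.87) = 0.21
(¬δ ∧ γ) ∧ δ = min(a, b) on (0.21, 0.79) = 0.21
(γ ∨ δ) ∨ ((¬δ ∧ γ) ∧ δ) = max(a, b) on (0.87, 0.21) = 0.87

0.87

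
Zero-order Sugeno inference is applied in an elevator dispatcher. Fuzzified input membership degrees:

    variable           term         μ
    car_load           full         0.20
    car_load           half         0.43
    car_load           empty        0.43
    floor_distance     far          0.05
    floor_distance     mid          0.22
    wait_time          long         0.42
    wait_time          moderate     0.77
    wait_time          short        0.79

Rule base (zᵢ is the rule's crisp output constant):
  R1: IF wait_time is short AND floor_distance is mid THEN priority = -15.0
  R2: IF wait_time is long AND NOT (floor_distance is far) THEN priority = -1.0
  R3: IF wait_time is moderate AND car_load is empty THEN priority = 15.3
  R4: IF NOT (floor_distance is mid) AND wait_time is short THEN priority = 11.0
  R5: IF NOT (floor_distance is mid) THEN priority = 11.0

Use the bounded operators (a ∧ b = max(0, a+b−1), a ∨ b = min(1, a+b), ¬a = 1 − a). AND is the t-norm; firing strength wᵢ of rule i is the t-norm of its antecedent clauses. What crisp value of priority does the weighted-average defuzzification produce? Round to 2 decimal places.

R1 (z=-15.0): short=0.79, mid=0.22; AND[max(0, a+b−1)] → w = 0.01
R2 (z=-1.0): long=0.42, ¬far=1−0.05=0.95; AND[max(0, a+b−1)] → w = 0.37
R3 (z=15.3): moderate=0.77, empty=0.43; AND[max(0, a+b−1)] → w = 0.20
R4 (z=11.0): ¬mid=1−0.22=0.78, short=0.79; AND[max(0, a+b−1)] → w = 0.57
R5 (z=11.0): ¬mid=1−0.22=0.78 → w = 0.78
Weighted average = (0.01·-15.0 + 0.37·-1.0 + 0.20·15.3 + 0.57·11.0 + 0.78·11.0) / (0.01 + 0.37 + 0.20 + 0.57 + 0.78)
  = 17.3900 / 1.9300 = 9.01

9.01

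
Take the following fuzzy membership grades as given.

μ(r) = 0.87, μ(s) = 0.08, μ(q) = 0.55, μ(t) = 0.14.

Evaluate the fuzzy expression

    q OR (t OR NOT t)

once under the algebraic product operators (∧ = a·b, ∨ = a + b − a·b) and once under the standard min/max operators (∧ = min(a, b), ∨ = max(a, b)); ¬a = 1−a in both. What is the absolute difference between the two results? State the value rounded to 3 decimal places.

Under algebraic product:
  NOT t = 1 − 0.1400 = 0.8600
  t OR NOT t = a + b − a·b on (0.1400, 0.8600) = 0.8796
  q OR (t OR NOT t) = a + b − a·b on (0.5500, 0.8796) = 0.9458
  → value = 0.9458
Under standard min/max:
  NOT t = 1 − 0.14 = 0.86
  t OR NOT t = max(a, b) on (0.14, 0.86) = 0.86
  q OR (t OR NOT t) = max(a, b) on (0.55, 0.86) = 0.86
  → value = 0.8600
|0.9458 − 0.8600| = 0.086

0.086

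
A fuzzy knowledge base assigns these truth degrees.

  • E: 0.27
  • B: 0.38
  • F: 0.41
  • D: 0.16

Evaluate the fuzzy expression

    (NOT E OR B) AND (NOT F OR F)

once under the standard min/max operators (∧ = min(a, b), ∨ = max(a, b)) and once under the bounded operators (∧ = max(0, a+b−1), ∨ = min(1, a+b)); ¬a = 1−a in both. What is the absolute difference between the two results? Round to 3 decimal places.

0.410

Under standard min/max:
  NOT E = 1 − 0.27 = 0.73
  NOT E OR B = max(a, b) on (0.73, 0.38) = 0.73
  NOT F = 1 − 0.41 = 0.59
  NOT F OR F = max(a, b) on (0.59, 0.41) = 0.59
  (NOT E OR B) AND (NOT F OR F) = min(a, b) on (0.73, 0.59) = 0.59
  → value = 0.5900
Under bounded:
  NOT E = 1 − 0.27 = 0.73
  NOT E OR B = min(1, a+b) on (0.73, 0.38) = 1.00
  NOT F = 1 − 0.41 = 0.59
  NOT F OR F = min(1, a+b) on (0.59, 0.41) = 1.00
  (NOT E OR B) AND (NOT F OR F) = max(0, a+b−1) on (1.00, 1.00) = 1.00
  → value = 1.0000
|0.5900 − 1.0000| = 0.410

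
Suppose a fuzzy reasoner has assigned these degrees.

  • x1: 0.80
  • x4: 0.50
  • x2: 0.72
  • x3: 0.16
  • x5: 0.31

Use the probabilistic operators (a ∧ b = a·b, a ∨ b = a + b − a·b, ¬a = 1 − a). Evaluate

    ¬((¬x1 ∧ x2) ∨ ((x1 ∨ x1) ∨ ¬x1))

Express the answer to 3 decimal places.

¬x1 = 1 − 0.8000 = 0.2000
¬x1 ∧ x2 = a·b on (0.2000, 0.7200) = 0.1440
x1 ∨ x1 = a + b − a·b on (0.8000, 0.8000) = 0.9600
¬x1 = 1 − 0.8000 = 0.2000
(x1 ∨ x1) ∨ ¬x1 = a + b − a·b on (0.9600, 0.2000) = 0.9680
(¬x1 ∧ x2) ∨ ((x1 ∨ x1) ∨ ¬x1) = a + b − a·b on (0.1440, 0.9680) = 0.9726
¬((¬x1 ∧ x2) ∨ ((x1 ∨ x1) ∨ ¬x1)) = 1 − 0.9726 = 0.0274

0.027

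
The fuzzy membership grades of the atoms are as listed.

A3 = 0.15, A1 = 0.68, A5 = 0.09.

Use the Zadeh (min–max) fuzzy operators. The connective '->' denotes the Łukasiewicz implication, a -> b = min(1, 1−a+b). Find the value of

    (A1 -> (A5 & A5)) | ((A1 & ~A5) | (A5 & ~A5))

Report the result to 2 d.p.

0.68

A5 & A5 = min(a, b) on (0.09, 0.09) = 0.09
A1 -> (A5 & A5)  [Łukasiewicz: min(1, 1−a+b)] with a=0.68, b=0.09 → 0.41
~A5 = 1 − 0.09 = 0.91
A1 & ~A5 = min(a, b) on (0.68, 0.91) = 0.68
~A5 = 1 − 0.09 = 0.91
A5 & ~A5 = min(a, b) on (0.09, 0.91) = 0.09
(A1 & ~A5) | (A5 & ~A5) = max(a, b) on (0.68, 0.09) = 0.68
(A1 -> (A5 & A5)) | ((A1 & ~A5) | (A5 & ~A5)) = max(a, b) on (0.41, 0.68) = 0.68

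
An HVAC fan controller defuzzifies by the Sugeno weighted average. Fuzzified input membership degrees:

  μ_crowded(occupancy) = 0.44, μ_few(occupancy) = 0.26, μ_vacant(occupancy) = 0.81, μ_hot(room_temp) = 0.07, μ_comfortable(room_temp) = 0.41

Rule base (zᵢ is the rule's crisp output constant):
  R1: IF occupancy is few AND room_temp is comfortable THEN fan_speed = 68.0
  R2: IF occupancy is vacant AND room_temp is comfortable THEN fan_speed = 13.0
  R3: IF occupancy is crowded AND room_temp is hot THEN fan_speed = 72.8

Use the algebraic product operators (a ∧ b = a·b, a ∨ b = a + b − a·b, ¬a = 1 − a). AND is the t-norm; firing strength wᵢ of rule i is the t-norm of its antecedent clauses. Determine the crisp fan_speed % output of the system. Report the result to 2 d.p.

R1 (z=68.0): few=0.26, comfortable=0.41; AND[a·b] → w = 0.1066
R2 (z=13.0): vacant=0.81, comfortable=0.41; AND[a·b] → w = 0.3321
R3 (z=72.8): crowded=0.44, hot=0.07; AND[a·b] → w = 0.0308
Weighted average = (0.1066·68.0 + 0.3321·13.0 + 0.0308·72.8) / (0.1066 + 0.3321 + 0.0308)
  = 13.8083 / 0.4695 = 29.41

29.41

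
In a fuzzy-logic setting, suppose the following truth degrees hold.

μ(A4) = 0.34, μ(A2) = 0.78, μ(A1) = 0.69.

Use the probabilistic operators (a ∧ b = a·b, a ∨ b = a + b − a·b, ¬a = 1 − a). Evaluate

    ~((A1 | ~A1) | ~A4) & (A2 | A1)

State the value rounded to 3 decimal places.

~A1 = 1 − 0.6900 = 0.3100
A1 | ~A1 = a + b − a·b on (0.6900, 0.3100) = 0.7861
~A4 = 1 − 0.3400 = 0.6600
(A1 | ~A1) | ~A4 = a + b − a·b on (0.7861, 0.6600) = 0.9273
~((A1 | ~A1) | ~A4) = 1 − 0.9273 = 0.0727
A2 | A1 = a + b − a·b on (0.7800, 0.6900) = 0.9318
~((A1 | ~A1) | ~A4) & (A2 | A1) = a·b on (0.0727, 0.9318) = 0.0678

0.068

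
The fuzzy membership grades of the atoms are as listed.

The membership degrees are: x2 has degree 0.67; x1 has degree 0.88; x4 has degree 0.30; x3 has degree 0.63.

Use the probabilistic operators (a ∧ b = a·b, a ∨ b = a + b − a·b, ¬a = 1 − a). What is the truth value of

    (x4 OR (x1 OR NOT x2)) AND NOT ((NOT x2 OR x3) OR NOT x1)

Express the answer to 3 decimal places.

0.206

NOT x2 = 1 − 0.6700 = 0.3300
x1 OR NOT x2 = a + b − a·b on (0.8800, 0.3300) = 0.9196
x4 OR (x1 OR NOT x2) = a + b − a·b on (0.3000, 0.9196) = 0.9437
NOT x2 = 1 − 0.6700 = 0.3300
NOT x2 OR x3 = a + b − a·b on (0.3300, 0.6300) = 0.7521
NOT x1 = 1 − 0.8800 = 0.1200
(NOT x2 OR x3) OR NOT x1 = a + b − a·b on (0.7521, 0.1200) = 0.7818
NOT ((NOT x2 OR x3) OR NOT x1) = 1 − 0.7818 = 0.2182
(x4 OR (x1 OR NOT x2)) AND NOT ((NOT x2 OR x3) OR NOT x1) = a·b on (0.9437, 0.2182) = 0.2059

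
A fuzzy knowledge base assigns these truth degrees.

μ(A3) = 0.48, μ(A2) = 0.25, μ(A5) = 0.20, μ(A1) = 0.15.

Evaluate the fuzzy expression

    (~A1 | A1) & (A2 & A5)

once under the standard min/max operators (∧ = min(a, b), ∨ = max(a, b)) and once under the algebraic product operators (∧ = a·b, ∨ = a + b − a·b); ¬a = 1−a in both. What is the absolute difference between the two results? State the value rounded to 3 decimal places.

0.156

Under standard min/max:
  ~A1 = 1 − 0.15 = 0.85
  ~A1 | A1 = max(a, b) on (0.85, 0.15) = 0.85
  A2 & A5 = min(a, b) on (0.25, 0.20) = 0.20
  (~A1 | A1) & (A2 & A5) = min(a, b) on (0.85, 0.20) = 0.20
  → value = 0.2000
Under algebraic product:
  ~A1 = 1 − 0.1500 = 0.8500
  ~A1 | A1 = a + b − a·b on (0.8500, 0.1500) = 0.8725
  A2 & A5 = a·b on (0.2500, 0.2000) = 0.0500
  (~A1 | A1) & (A2 & A5) = a·b on (0.8725, 0.0500) = 0.0436
  → value = 0.0436
|0.2000 − 0.0436| = 0.156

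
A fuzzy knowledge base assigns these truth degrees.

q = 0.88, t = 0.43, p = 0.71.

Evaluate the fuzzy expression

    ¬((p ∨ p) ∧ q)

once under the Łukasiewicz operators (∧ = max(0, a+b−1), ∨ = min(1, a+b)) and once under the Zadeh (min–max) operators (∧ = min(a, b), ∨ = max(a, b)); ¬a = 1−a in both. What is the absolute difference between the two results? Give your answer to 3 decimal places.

Under Łukasiewicz:
  p ∨ p = min(1, a+b) on (0.71, 0.71) = 1.00
  (p ∨ p) ∧ q = max(0, a+b−1) on (1.00, 0.88) = 0.88
  ¬((p ∨ p) ∧ q) = 1 − 0.88 = 0.12
  → value = 0.1200
Under Zadeh (min–max):
  p ∨ p = max(a, b) on (0.71, 0.71) = 0.71
  (p ∨ p) ∧ q = min(a, b) on (0.71, 0.88) = 0.71
  ¬((p ∨ p) ∧ q) = 1 − 0.71 = 0.29
  → value = 0.2900
|0.1200 − 0.2900| = 0.170

0.170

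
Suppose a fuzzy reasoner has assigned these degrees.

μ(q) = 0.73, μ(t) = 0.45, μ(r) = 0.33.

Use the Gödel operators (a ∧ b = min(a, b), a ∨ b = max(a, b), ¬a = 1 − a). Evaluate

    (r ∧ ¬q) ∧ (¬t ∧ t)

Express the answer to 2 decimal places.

¬q = 1 − 0.73 = 0.27
r ∧ ¬q = min(a, b) on (0.33, 0.27) = 0.27
¬t = 1 − 0.45 = 0.55
¬t ∧ t = min(a, b) on (0.55, 0.45) = 0.45
(r ∧ ¬q) ∧ (¬t ∧ t) = min(a, b) on (0.27, 0.45) = 0.27

0.27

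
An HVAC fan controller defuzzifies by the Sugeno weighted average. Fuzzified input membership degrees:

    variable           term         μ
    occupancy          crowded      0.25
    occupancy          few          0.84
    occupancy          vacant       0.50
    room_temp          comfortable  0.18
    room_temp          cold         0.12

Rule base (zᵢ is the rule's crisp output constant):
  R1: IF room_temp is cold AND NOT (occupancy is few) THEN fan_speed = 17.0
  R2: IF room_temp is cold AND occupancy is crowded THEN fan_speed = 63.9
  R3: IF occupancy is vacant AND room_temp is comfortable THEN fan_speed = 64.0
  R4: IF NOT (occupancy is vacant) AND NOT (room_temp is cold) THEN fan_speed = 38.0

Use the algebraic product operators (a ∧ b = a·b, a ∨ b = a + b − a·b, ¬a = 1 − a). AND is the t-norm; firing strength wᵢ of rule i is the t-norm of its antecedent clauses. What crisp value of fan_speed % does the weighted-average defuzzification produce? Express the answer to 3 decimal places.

R1 (z=17.0): cold=0.12, ¬few=1−0.84=0.16; AND[a·b] → w = 0.0192
R2 (z=63.9): cold=0.12, crowded=0.25; AND[a·b] → w = 0.0300
R3 (z=64.0): vacant=0.50, comfortable=0.18; AND[a·b] → w = 0.0900
R4 (z=38.0): ¬vacant=1−0.50=0.50, ¬cold=1−0.12=0.88; AND[a·b] → w = 0.4400
Weighted average = (0.0192·17.0 + 0.0300·63.9 + 0.0900·64.0 + 0.4400·38.0) / (0.0192 + 0.0300 + 0.0900 + 0.4400)
  = 24.7234 / 0.5792 = 42.685

42.685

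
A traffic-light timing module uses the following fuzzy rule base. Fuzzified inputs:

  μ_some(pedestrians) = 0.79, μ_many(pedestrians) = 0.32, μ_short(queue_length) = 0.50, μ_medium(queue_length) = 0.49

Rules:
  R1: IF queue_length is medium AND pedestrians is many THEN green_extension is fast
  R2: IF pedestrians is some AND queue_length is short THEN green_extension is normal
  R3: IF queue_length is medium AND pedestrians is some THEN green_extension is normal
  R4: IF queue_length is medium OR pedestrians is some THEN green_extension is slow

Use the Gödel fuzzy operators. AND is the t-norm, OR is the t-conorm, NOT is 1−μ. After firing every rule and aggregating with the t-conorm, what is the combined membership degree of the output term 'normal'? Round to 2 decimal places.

0.50

R1: medium=0.49, many=0.32; AND[min(a, b)] → w = 0.32
R2: some=0.79, short=0.50; AND[min(a, b)] → w = 0.50
R3: medium=0.49, some=0.79; AND[min(a, b)] → w = 0.49
R4: medium=0.49, some=0.79; OR[max(a, b)] → w = 0.79
Rules with consequent 'normal': {R2, R3} → strengths 0.50, 0.49
Aggregate via t-conorm [max(a, b)]: 0.50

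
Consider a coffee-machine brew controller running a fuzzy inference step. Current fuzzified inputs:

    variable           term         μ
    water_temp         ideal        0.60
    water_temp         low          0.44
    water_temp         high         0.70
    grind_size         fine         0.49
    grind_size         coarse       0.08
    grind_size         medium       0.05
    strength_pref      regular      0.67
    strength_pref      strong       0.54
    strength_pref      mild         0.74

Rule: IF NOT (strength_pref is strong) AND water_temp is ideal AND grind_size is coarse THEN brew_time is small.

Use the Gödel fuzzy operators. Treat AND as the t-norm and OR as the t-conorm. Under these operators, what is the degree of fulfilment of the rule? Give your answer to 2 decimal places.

firing strength: ¬strong=1−0.54=0.46, ideal=0.60, coarse=0.08; AND[min(a, b)] → w = 0.08

0.08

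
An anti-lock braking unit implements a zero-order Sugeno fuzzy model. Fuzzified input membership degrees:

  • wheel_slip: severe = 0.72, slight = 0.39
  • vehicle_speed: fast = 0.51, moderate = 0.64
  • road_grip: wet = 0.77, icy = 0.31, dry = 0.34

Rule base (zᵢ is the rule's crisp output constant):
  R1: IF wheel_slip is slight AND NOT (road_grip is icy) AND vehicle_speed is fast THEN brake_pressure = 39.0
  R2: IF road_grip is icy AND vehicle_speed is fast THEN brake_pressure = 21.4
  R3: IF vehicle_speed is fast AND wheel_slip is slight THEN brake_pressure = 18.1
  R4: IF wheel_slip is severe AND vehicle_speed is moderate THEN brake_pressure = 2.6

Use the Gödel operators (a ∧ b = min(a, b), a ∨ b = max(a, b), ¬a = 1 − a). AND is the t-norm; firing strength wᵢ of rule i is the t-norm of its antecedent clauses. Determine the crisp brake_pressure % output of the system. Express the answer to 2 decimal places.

R1 (z=39.0): slight=0.39, ¬icy=1−0.31=0.69, fast=0.51; AND[min(a, b)] → w = 0.39
R2 (z=21.4): icy=0.31, fast=0.51; AND[min(a, b)] → w = 0.31
R3 (z=18.1): fast=0.51, slight=0.39; AND[min(a, b)] → w = 0.39
R4 (z=2.6): severe=0.72, moderate=0.64; AND[min(a, b)] → w = 0.64
Weighted average = (0.39·39.0 + 0.31·21.4 + 0.39·18.1 + 0.64·2.6) / (0.39 + 0.31 + 0.39 + 0.64)
  = 30.5670 / 1.7300 = 17.67

17.67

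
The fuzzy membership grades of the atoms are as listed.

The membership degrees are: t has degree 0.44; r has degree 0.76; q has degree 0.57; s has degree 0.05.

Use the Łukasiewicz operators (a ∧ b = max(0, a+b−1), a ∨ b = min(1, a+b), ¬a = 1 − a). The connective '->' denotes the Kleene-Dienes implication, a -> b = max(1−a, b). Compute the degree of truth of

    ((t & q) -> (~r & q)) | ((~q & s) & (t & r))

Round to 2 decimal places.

t & q = max(0, a+b−1) on (0.44, 0.57) = 0.01
~r = 1 − 0.76 = 0.24
~r & q = max(0, a+b−1) on (0.24, 0.57) = 0.00
(t & q) -> (~r & q)  [Kleene-Dienes: max(1−a, b)] with a=0.01, b=0.00 → 0.99
~q = 1 − 0.57 = 0.43
~q & s = max(0, a+b−1) on (0.43, 0.05) = 0.00
t & r = max(0, a+b−1) on (0.44, 0.76) = 0.20
(~q & s) & (t & r) = max(0, a+b−1) on (0.00, 0.20) = 0.00
((t & q) -> (~r & q)) | ((~q & s) & (t & r)) = min(1, a+b) on (0.99, 0.00) = 0.99

0.99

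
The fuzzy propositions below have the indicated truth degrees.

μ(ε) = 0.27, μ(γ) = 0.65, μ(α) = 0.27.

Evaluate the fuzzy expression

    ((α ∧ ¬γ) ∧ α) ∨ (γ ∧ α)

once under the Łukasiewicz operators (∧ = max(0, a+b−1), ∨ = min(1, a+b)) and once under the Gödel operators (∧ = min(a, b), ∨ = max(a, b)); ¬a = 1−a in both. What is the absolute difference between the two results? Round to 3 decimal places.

0.270

Under Łukasiewicz:
  ¬γ = 1 − 0.65 = 0.35
  α ∧ ¬γ = max(0, a+b−1) on (0.27, 0.35) = 0.00
  (α ∧ ¬γ) ∧ α = max(0, a+b−1) on (0.00, 0.27) = 0.00
  γ ∧ α = max(0, a+b−1) on (0.65, 0.27) = 0.00
  ((α ∧ ¬γ) ∧ α) ∨ (γ ∧ α) = min(1, a+b) on (0.00, 0.00) = 0.00
  → value = 0.0000
Under Gödel:
  ¬γ = 1 − 0.65 = 0.35
  α ∧ ¬γ = min(a, b) on (0.27, 0.35) = 0.27
  (α ∧ ¬γ) ∧ α = min(a, b) on (0.27, 0.27) = 0.27
  γ ∧ α = min(a, b) on (0.65, 0.27) = 0.27
  ((α ∧ ¬γ) ∧ α) ∨ (γ ∧ α) = max(a, b) on (0.27, 0.27) = 0.27
  → value = 0.2700
|0.0000 − 0.2700| = 0.270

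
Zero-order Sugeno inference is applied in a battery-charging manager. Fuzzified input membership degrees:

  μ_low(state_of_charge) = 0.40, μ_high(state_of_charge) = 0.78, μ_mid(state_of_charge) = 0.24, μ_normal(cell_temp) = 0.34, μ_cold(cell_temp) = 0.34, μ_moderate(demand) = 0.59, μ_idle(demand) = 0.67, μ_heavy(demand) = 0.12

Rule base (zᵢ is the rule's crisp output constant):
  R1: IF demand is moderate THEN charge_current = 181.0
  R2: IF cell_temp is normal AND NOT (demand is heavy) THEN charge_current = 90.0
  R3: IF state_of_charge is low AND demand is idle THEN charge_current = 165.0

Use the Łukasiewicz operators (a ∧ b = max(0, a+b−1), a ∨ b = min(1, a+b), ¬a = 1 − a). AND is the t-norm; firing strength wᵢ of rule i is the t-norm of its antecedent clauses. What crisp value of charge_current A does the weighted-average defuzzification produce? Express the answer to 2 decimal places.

R1 (z=181.0): moderate=0.59 → w = 0.59
R2 (z=90.0): normal=0.34, ¬heavy=1−0.12=0.88; AND[max(0, a+b−1)] → w = 0.22
R3 (z=165.0): low=0.40, idle=0.67; AND[max(0, a+b−1)] → w = 0.07
Weighted average = (0.59·181.0 + 0.22·90.0 + 0.07·165.0) / (0.59 + 0.22 + 0.07)
  = 138.1400 / 0.8800 = 156.98

156.98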